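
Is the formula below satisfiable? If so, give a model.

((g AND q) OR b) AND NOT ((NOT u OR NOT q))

u: True, q: True, g: True, b: False

  (g AND q) OR b = True
    g AND q = True
  NOT ((NOT u OR NOT q)) = True
    NOT u OR NOT q = False
      NOT u = False
      NOT q = False
Both conjuncts True, so the formula holds.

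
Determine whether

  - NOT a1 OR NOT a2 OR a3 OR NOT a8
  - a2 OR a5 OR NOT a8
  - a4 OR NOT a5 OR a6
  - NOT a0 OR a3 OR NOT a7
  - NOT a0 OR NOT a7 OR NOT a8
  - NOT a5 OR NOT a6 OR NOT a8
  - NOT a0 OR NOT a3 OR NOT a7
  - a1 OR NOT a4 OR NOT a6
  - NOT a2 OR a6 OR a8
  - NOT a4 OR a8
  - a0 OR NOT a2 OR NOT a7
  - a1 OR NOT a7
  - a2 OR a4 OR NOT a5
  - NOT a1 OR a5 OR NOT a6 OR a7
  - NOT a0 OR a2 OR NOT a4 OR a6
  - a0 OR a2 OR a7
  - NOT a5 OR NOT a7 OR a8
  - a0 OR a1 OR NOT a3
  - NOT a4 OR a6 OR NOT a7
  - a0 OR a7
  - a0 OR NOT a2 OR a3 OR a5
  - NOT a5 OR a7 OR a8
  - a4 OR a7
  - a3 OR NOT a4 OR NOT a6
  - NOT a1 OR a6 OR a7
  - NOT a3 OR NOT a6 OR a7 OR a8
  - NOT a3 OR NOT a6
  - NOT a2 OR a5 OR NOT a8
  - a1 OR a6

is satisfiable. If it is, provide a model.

a0: False, a1: True, a2: False, a3: False, a4: False, a5: False, a6: False, a7: True, a8: False

Set a0 = False.
  then (a0 OR a7) forces a7 = True.
  then (a0 OR NOT a2 OR NOT a7) forces a2 = False.
  then (a1 OR NOT a7) forces a1 = True.
Set a3 = False.
Try a4 = True:
  (NOT a4 OR a8) forces a8 = True.
  (a2 OR a5 OR NOT a8) forces a5 = True.
  (NOT a5 OR NOT a6 OR NOT a8) forces a6 = False.
  clause (NOT a4 OR a6 OR NOT a7) is falsified — backtrack.
So a4 = False.
  then (a2 OR a4 OR NOT a5) forces a5 = False.
  then (a2 OR a5 OR NOT a8) forces a8 = False.
Set a6 = False.
All clauses satisfied.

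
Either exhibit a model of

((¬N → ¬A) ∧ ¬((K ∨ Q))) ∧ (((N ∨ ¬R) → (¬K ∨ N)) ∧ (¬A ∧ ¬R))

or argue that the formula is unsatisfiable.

N: False, K: False, Q: False, A: False, R: False

  (¬N → ¬A) ∧ ¬((K ∨ Q)) = True
    ¬N → ¬A = True
      ¬N = True
      ¬A = True
    ¬((K ∨ Q)) = True
      K ∨ Q = False
  ((N ∨ ¬R) → (¬K ∨ N)) ∧ (¬A ∧ ¬R) = True
    (N ∨ ¬R) → (¬K ∨ N) = True
      N ∨ ¬R = True
        ¬R = True
      ¬K ∨ N = True
        ¬K = True
    ¬A ∧ ¬R = True
      ¬A = True
      ¬R = True
Both conjuncts True, so the formula holds.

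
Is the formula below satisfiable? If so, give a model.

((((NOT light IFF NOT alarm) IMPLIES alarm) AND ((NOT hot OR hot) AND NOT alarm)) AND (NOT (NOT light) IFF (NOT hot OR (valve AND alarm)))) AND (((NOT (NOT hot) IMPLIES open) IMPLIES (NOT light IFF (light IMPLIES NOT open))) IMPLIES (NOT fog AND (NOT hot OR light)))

open = True, hot = False, alarm = False, valve = False, light = True, fog = False

  (((NOT light IFF NOT alarm) IMPLIES alarm) AND ((NOT hot OR hot) AND NOT alarm)) AND (NOT (NOT light) IFF (NOT hot OR (valve AND alarm))) = True
    ((NOT light IFF NOT alarm) IMPLIES alarm) AND ((NOT hot OR hot) AND NOT alarm) = True
      (NOT light IFF NOT alarm) IMPLIES alarm = True
        NOT light IFF NOT alarm = False
          NOT light = False
          NOT alarm = True
      (NOT hot OR hot) AND NOT alarm = True
        NOT hot OR hot = True
          NOT hot = True
        NOT alarm = True
    NOT (NOT light) IFF (NOT hot OR (valve AND alarm)) = True
      NOT (NOT light) = True
        NOT light = False
      NOT hot OR (valve AND alarm) = True
        NOT hot = True
        valve AND alarm = False
  ((NOT (NOT hot) IMPLIES open) IMPLIES (NOT light IFF (light IMPLIES NOT open))) IMPLIES (NOT fog AND (NOT hot OR light)) = True
    (NOT (NOT hot) IMPLIES open) IMPLIES (NOT light IFF (light IMPLIES NOT open)) = True
      NOT (NOT hot) IMPLIES open = True
        NOT (NOT hot) = False
          NOT hot = True
      NOT light IFF (light IMPLIES NOT open) = True
        NOT light = False
        light IMPLIES NOT open = False
          NOT open = False
    NOT fog AND (NOT hot OR light) = True
      NOT fog = True
      NOT hot OR light = True
        NOT hot = True
Both conjuncts True, so the formula holds.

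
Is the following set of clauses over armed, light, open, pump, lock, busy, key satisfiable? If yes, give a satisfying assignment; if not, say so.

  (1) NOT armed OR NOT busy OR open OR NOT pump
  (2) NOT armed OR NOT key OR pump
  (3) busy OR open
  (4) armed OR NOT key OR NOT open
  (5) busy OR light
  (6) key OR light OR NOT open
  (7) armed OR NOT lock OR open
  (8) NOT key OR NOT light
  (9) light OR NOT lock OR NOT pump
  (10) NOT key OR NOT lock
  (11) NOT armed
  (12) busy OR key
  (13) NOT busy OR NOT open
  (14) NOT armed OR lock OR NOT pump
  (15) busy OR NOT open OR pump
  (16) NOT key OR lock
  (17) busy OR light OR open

Unit clause (NOT armed) forces armed = False.
Set light = True.
  then (NOT key OR NOT light) forces key = False.
  then (busy OR key) forces busy = True.
  then (NOT busy OR NOT open) forces open = False.
  then (armed OR NOT lock OR open) forces lock = False.
Set pump = True.
All clauses satisfied.

armed: False; light: True; open: False; pump: True; lock: False; busy: True; key: False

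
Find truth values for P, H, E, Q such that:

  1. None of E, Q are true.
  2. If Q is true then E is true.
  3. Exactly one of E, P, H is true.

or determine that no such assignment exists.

P=F, H=T, E=F, Q=F

  (1) {E, Q}: 0 true — none ✓
  (2) Q=F ⇒ E: vacuous ✓
  (3) {E, P, H}: 1 true — exactly one ✓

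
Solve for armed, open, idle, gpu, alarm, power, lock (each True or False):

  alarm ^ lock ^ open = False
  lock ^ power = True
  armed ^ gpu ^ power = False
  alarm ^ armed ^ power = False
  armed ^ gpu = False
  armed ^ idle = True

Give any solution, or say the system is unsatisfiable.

armed = False, open = True, idle = True, gpu = False, alarm = False, power = False, lock = True

alarm ^ lock ^ open = F ^ T ^ T = False ✓
lock ^ power = T ^ F = True ✓
armed ^ gpu ^ power = F ^ F ^ F = False ✓
alarm ^ armed ^ power = F ^ F ^ F = False ✓
armed ^ gpu = F ^ F = False ✓
armed ^ idle = F ^ T = True ✓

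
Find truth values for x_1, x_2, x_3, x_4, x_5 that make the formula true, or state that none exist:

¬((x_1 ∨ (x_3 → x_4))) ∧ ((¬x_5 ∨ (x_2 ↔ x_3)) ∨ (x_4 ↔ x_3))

x_1 = False, x_2 = True, x_3 = True, x_4 = False, x_5 = False

  ¬((x_1 ∨ (x_3 → x_4))) = True
    x_1 ∨ (x_3 → x_4) = False
      x_3 → x_4 = False
  (¬x_5 ∨ (x_2 ↔ x_3)) ∨ (x_4 ↔ x_3) = True
    ¬x_5 ∨ (x_2 ↔ x_3) = True
      ¬x_5 = True
      x_2 ↔ x_3 = True
    x_4 ↔ x_3 = False
Both conjuncts True, so the formula holds.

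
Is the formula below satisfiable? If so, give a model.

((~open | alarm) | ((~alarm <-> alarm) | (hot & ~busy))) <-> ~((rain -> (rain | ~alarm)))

open=T, busy=F, hot=F, alarm=F, rain=F

  ((~open | alarm) | ((~alarm <-> alarm) | (hot & ~busy))) <-> ~((rain -> (rain | ~alarm))) = True
    (~open | alarm) | ((~alarm <-> alarm) | (hot & ~busy)) = False
      ~open | alarm = False
        ~open = False
      (~alarm <-> alarm) | (hot & ~busy) = False
        ~alarm <-> alarm = False
          ~alarm = True
        hot & ~busy = False
          ~busy = True
    ~((rain -> (rain | ~alarm))) = False
      rain -> (rain | ~alarm) = True
        rain | ~alarm = True
          ~alarm = True
The formula evaluates to True.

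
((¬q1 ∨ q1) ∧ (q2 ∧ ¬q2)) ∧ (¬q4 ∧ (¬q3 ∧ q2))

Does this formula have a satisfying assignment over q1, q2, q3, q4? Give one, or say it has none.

Case q2 = True: the conjunct ¬q2 is False.
Case q2 = False: the conjunct q2 is False.
Both cases fail — unsatisfiable.

The formula is unsatisfiable.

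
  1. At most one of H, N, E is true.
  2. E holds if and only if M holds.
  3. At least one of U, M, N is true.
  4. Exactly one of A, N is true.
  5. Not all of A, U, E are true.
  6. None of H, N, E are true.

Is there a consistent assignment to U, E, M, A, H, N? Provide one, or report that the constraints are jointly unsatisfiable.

U = True, E = False, M = False, A = True, H = False, N = False

  (1) {H, N, E}: 0 true — at most one ✓
  (2) E=F, M=F — same ✓
  (3) {U, M, N}: 1 true — at least one ✓
  (4) {A, N}: 1 true — exactly one ✓
  (5) {A, U, E}: 2/3 true — not all ✓
  (6) {H, N, E}: 0 true — none ✓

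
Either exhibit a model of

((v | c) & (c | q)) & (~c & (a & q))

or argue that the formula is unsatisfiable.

c: False, v: True, a: True, q: True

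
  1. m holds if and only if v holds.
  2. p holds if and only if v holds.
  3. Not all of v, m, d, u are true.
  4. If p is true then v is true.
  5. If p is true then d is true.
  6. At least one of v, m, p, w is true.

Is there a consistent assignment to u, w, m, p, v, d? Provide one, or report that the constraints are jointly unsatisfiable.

u=F, w=F, m=T, p=T, v=T, d=T

  (1) m=T, v=T — same ✓
  (2) p=T, v=T — same ✓
  (3) {v, m, d, u}: 3/4 true — not all ✓
  (4) p=T ⇒ v: T ✓
  (5) p=T ⇒ d: T ✓
  (6) {v, m, p, w}: 3 true — at least one ✓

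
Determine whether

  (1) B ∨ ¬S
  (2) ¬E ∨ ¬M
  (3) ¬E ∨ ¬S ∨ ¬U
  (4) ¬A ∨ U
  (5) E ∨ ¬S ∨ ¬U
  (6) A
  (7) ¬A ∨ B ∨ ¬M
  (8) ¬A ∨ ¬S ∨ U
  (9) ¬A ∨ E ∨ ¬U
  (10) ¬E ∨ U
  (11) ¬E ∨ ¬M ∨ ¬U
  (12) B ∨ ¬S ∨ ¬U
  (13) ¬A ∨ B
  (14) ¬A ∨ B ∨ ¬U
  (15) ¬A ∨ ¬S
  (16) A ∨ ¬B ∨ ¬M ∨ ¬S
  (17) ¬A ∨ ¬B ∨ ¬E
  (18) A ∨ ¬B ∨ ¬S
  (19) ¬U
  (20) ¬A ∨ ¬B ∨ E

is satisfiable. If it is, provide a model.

Case A = True:
  (¬A ∨ U) forces U = True.
  Clause (¬U) is falsified — contradiction.
Case A = False:
  Clause (A) is falsified — contradiction.
Both cases fail, so the formula is unsatisfiable.

Unsatisfiable — no assignment works.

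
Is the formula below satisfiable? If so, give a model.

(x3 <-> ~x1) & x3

x1=F, x3=T

  x3 <-> ~x1 = True
    ~x1 = True
Both conjuncts True, so the formula holds.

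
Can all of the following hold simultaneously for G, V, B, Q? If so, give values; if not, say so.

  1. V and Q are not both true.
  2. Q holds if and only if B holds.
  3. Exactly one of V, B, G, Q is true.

G=F, V=T, B=F, Q=F

  (1) V=T, Q=F — not both ✓
  (2) Q=F, B=F — same ✓
  (3) {V, B, G, Q}: 1 true — exactly one ✓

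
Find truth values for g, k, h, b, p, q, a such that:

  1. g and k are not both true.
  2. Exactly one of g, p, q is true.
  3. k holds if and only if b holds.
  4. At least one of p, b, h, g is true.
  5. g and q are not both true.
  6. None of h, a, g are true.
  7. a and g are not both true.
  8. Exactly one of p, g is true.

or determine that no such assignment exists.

g = False, k = False, h = False, b = False, p = True, q = False, a = False

  (1) g=F, k=F — not both ✓
  (2) {g, p, q}: 1 true — exactly one ✓
  (3) k=F, b=F — same ✓
  (4) {p, b, h, g}: 1 true — at least one ✓
  (5) g=F, q=F — not both ✓
  (6) {h, a, g}: 0 true — none ✓
  (7) a=F, g=F — not both ✓
  (8) {p, g}: 1 true — exactly one ✓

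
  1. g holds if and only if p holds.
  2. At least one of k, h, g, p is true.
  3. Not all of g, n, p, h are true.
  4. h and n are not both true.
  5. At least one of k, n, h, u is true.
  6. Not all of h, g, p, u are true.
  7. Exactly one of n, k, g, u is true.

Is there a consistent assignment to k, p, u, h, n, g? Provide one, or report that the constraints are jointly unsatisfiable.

k: False, p: True, u: False, h: True, n: False, g: True

  (1) g=T, p=T — same ✓
  (2) {k, h, g, p}: 3 true — at least one ✓
  (3) {g, n, p, h}: 3/4 true — not all ✓
  (4) h=T, n=F — not both ✓
  (5) {k, n, h, u}: 1 true — at least one ✓
  (6) {h, g, p, u}: 3/4 true — not all ✓
  (7) {n, k, g, u}: 1 true — exactly one ✓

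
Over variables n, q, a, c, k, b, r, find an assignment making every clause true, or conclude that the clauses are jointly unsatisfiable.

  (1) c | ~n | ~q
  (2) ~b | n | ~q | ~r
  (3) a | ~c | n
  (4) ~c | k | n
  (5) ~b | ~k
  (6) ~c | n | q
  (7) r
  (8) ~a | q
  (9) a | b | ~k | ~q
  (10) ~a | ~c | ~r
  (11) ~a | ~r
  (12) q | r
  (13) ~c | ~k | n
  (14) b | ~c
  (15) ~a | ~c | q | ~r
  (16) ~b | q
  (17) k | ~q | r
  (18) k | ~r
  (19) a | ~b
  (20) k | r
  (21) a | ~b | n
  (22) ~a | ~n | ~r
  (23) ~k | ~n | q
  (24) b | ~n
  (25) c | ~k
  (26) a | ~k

Case r = True:
  (~a | ~r) forces a = False.
  (k | ~r) forces k = True.
  Clause (a | ~k) is falsified — contradiction.
Case r = False:
  Clause (r) is falsified — contradiction.
Both cases fail, so the formula is unsatisfiable.

Unsatisfiable — no assignment works.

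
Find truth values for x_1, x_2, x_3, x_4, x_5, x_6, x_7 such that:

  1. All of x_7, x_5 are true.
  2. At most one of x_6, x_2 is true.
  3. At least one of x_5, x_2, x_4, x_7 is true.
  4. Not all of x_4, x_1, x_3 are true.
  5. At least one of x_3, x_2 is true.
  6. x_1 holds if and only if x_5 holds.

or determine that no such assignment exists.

x_1 = True; x_2 = True; x_3 = False; x_4 = False; x_5 = True; x_6 = False; x_7 = True

  (1) {x_7, x_5}: all 2 true ✓
  (2) {x_6, x_2}: 1 true — at most one ✓
  (3) {x_5, x_2, x_4, x_7}: 3 true — at least one ✓
  (4) {x_4, x_1, x_3}: 1/3 true — not all ✓
  (5) {x_3, x_2}: 1 true — at least one ✓
  (6) x_1=T, x_5=T — same ✓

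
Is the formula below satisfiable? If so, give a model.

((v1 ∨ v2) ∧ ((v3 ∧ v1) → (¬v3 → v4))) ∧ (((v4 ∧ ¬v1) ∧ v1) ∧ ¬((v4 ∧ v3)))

Case v1 = True: the conjunct ¬v1 is False.
Case v1 = False: the conjunct v1 is False.
Both cases fail — unsatisfiable.

Unsatisfiable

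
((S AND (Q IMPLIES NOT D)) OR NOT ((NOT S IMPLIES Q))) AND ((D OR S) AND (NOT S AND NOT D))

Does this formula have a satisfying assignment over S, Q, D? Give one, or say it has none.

Unsatisfiable — no assignment works.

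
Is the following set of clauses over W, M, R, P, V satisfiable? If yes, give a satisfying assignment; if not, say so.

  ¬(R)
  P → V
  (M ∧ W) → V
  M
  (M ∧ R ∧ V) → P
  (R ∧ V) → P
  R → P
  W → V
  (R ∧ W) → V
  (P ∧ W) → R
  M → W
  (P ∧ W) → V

W = True, M = True, R = False, P = False, V = True

Unit clause (¬R) forces R = False.
Unit clause (M) forces M = True.
In (¬M ∨ W) only W is left, so W = True.
In (¬P ∨ R ∨ ¬W) only ¬P is left, so P = False.
In (¬M ∨ V ∨ ¬W) only V is left, so V = True.
All clauses satisfied.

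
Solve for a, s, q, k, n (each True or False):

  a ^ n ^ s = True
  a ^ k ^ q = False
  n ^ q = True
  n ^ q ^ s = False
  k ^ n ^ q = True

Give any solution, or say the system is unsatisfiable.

Unsatisfiable

Adding constraints 1, 2, 3, 4, 5 mod 2: every variable appears an even number of times on the left, so the left side is 0.
But the right sides sum to 1 (mod 2). 0 ≠ 1 — the system is inconsistent.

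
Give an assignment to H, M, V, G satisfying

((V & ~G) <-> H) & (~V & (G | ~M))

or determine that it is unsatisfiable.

H=F, M=T, V=F, G=T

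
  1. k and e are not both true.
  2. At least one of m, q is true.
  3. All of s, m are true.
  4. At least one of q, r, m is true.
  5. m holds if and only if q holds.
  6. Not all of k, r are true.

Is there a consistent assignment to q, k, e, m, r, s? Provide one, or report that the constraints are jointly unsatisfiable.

q=T, k=T, e=F, m=T, r=F, s=T

  (1) k=T, e=F — not both ✓
  (2) {m, q}: 2 true — at least one ✓
  (3) {s, m}: all 2 true ✓
  (4) {q, r, m}: 2 true — at least one ✓
  (5) m=T, q=T — same ✓
  (6) {k, r}: 1/2 true — not all ✓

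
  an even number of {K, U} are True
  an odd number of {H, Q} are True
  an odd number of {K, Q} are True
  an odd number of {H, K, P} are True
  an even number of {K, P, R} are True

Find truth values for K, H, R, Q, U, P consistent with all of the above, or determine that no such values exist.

K = True, H = True, R = False, Q = False, U = True, P = True

{K, U}: 2 true → even ✓
{H, Q}: 1 true → odd ✓
{K, Q}: 1 true → odd ✓
{H, K, P}: 3 true → odd ✓
{K, P, R}: 2 true → even ✓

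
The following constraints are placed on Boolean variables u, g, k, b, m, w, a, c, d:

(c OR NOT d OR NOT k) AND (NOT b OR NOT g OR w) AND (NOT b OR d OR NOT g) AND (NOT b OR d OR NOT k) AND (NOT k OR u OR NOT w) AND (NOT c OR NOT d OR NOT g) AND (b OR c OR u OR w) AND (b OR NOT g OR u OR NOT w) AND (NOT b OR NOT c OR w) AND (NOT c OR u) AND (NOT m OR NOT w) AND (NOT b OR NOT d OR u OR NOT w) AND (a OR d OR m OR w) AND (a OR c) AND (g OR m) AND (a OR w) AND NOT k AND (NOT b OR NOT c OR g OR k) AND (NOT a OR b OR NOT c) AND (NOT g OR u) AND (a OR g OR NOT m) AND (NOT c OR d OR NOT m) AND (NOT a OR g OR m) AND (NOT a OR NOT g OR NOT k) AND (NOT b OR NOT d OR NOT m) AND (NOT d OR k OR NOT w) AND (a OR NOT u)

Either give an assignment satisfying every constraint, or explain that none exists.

u = True, g = False, k = False, b = False, m = True, w = False, a = True, c = False, d = True

Unit clause (NOT k) forces k = False.
Set u = True.
  then (a OR NOT u) forces a = True.
Set g = False.
  then (g OR m) forces m = True.
  then (NOT m OR NOT w) forces w = False.
Set b = False.
  then (NOT a OR b OR NOT c) forces c = False.
Set d = True.
All clauses satisfied.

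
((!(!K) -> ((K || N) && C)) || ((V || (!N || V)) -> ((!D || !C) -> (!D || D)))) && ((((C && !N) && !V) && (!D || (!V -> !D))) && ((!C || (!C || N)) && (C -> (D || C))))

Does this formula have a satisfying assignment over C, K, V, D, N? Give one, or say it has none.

Unsatisfiable — no assignment works.

Case D = True: the formula simplifies to (((C && !N) && !V) && V) && (!C || (!C || N)).
  V = True: the conjunct !V is False.
  V = False: the conjunct V is False.
Case D = False: the formula simplifies to ((C && !N) && !V) && ((!C || (!C || N)) && (C -> C)).
  C = True: simplifies to (!N && !V) && N.
    N = True: the conjunct !N is False.
    N = False: the conjunct N is False.
  C = False: the conjunct C is False.
Both cases fail — unsatisfiable.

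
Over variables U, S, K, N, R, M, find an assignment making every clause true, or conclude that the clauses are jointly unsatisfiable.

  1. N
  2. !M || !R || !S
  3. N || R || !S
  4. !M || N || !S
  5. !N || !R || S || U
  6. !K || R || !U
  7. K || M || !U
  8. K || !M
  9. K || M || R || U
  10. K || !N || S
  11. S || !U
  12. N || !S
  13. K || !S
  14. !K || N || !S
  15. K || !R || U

Unit clause (N) forces N = True.
Set U = False.
Set S = True.
  then (K || !S) forces K = True.
Set R = False.
Set M = True.
All clauses satisfied.

U=F, S=T, K=T, N=T, R=F, M=T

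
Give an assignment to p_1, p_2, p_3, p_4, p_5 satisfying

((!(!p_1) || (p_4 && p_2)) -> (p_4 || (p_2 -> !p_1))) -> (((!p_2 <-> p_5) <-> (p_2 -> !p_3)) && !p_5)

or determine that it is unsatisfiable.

p_1=T; p_2=T; p_3=T; p_4=F; p_5=T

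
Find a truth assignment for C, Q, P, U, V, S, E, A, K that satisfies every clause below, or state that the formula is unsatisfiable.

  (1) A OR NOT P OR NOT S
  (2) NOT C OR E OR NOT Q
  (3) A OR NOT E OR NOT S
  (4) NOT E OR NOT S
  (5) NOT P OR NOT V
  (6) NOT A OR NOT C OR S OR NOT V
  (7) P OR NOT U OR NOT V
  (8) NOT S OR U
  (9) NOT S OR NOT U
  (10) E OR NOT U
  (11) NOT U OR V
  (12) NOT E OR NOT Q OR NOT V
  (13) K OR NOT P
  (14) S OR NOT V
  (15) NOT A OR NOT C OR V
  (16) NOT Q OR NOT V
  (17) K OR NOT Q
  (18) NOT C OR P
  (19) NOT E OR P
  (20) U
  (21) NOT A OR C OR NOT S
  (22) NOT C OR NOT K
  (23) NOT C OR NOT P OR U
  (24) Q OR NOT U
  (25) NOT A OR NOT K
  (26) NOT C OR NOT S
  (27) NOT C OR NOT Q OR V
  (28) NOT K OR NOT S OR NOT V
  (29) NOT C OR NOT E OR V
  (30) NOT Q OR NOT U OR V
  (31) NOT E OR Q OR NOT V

No satisfying assignment exists.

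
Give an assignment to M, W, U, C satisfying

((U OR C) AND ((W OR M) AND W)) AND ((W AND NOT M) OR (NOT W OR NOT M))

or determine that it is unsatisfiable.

M=F, W=T, U=T, C=T

  (U OR C) AND ((W OR M) AND W) = True
    U OR C = True
    (W OR M) AND W = True
      W OR M = True
  (W AND NOT M) OR (NOT W OR NOT M) = True
    W AND NOT M = True
      NOT M = True
    NOT W OR NOT M = True
      NOT W = False
      NOT M = True
Both conjuncts True, so the formula holds.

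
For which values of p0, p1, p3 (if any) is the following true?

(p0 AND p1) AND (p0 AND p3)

p0=T, p1=T, p3=T

  p0 AND p1 = True
  p0 AND p3 = True
Both conjuncts True, so the formula holds.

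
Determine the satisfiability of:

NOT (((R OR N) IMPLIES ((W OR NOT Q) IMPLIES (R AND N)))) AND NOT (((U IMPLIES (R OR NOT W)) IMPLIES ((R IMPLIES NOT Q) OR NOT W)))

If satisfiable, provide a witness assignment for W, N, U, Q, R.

W = True, N = False, U = False, Q = True, R = True

  NOT (((R OR N) IMPLIES ((W OR NOT Q) IMPLIES (R AND N)))) = True
    (R OR N) IMPLIES ((W OR NOT Q) IMPLIES (R AND N)) = False
      R OR N = True
      (W OR NOT Q) IMPLIES (R AND N) = False
        W OR NOT Q = True
          NOT Q = False
        R AND N = False
  NOT (((U IMPLIES (R OR NOT W)) IMPLIES ((R IMPLIES NOT Q) OR NOT W))) = True
    (U IMPLIES (R OR NOT W)) IMPLIES ((R IMPLIES NOT Q) OR NOT W) = False
      U IMPLIES (R OR NOT W) = True
        R OR NOT W = True
          NOT W = False
      (R IMPLIES NOT Q) OR NOT W = False
        R IMPLIES NOT Q = False
          NOT Q = False
        NOT W = False
Both conjuncts True, so the formula holds.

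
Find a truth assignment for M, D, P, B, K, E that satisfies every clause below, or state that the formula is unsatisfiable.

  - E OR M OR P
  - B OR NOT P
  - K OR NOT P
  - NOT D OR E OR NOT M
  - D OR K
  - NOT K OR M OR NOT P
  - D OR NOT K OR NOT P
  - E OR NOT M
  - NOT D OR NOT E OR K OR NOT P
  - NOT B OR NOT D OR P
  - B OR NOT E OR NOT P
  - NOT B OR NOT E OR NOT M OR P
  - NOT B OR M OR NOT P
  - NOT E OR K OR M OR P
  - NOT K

M=T, D=T, P=F, B=F, K=F, E=T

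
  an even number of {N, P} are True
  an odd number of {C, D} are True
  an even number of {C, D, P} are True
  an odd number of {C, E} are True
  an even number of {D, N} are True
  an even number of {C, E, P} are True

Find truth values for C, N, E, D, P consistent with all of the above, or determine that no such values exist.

C = False; N = True; E = True; D = True; P = True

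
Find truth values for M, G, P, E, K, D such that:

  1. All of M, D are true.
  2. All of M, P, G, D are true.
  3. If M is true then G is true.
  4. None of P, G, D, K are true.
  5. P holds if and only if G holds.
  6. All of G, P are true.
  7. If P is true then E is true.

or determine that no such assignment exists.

UNSATISFIABLE

Case G = True:
  Constraint (4) is violated (G=T) — contradiction.
Case G = False:
  Constraint (2) is violated (G=F) — contradiction.
Both cases fail — unsatisfiable.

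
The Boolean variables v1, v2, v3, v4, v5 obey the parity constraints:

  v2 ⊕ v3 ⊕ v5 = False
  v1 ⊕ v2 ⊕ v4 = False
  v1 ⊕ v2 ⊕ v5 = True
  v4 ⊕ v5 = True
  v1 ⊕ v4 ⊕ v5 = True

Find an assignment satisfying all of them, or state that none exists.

v1=F; v2=F; v3=T; v4=F; v5=T

v2 ⊕ v3 ⊕ v5 = F ⊕ T ⊕ T = False ✓
v1 ⊕ v2 ⊕ v4 = F ⊕ F ⊕ F = False ✓
v1 ⊕ v2 ⊕ v5 = F ⊕ F ⊕ T = True ✓
v4 ⊕ v5 = F ⊕ T = True ✓
v1 ⊕ v4 ⊕ v5 = F ⊕ F ⊕ T = True ✓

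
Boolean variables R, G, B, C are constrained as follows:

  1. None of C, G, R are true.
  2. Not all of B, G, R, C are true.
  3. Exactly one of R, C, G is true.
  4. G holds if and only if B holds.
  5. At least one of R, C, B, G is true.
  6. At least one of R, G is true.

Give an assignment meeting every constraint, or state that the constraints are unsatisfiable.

No satisfying assignment exists.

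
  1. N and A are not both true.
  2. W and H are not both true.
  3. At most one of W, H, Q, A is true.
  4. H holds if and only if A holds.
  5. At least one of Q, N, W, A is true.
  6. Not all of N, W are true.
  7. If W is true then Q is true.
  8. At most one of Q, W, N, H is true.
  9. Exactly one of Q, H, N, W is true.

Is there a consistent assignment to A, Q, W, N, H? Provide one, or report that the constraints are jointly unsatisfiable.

A=F; Q=F; W=F; N=T; H=F

  (1) N=T, A=F — not both ✓
  (2) W=F, H=F — not both ✓
  (3) {W, H, Q, A}: 0 true — at most one ✓
  (4) H=F, A=F — same ✓
  (5) {Q, N, W, A}: 1 true — at least one ✓
  (6) {N, W}: 1/2 true — not all ✓
  (7) W=F ⇒ Q: vacuous ✓
  (8) {Q, W, N, H}: 1 true — at most one ✓
  (9) {Q, H, N, W}: 1 true — exactly one ✓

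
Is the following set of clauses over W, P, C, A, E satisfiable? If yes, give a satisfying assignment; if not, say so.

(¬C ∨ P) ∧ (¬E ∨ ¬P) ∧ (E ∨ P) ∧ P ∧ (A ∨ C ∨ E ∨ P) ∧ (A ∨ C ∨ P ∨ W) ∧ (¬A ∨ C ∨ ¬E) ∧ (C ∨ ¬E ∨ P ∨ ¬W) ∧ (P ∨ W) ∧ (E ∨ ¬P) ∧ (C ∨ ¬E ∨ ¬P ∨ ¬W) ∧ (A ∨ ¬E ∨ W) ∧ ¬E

Case P = True:
  (¬E ∨ ¬P) forces E = False.
  Clause (E ∨ ¬P) is falsified — contradiction.
Case P = False:
  Clause (P) is falsified — contradiction.
Both cases fail, so the formula is unsatisfiable.

The formula is unsatisfiable.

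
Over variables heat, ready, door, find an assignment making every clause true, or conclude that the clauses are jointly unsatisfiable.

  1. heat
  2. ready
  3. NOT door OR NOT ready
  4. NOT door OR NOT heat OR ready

heat: True, ready: True, door: False

Unit clause (heat) forces heat = True.
Unit clause (ready) forces ready = True.
In (NOT door OR NOT ready) only NOT door is left, so door = False.
Check each clause:
  (heat): heat holds.
  (ready): ready holds.
  (NOT door OR NOT ready): NOT door holds.
  (NOT door OR NOT heat OR ready): NOT door holds.
All clauses satisfied.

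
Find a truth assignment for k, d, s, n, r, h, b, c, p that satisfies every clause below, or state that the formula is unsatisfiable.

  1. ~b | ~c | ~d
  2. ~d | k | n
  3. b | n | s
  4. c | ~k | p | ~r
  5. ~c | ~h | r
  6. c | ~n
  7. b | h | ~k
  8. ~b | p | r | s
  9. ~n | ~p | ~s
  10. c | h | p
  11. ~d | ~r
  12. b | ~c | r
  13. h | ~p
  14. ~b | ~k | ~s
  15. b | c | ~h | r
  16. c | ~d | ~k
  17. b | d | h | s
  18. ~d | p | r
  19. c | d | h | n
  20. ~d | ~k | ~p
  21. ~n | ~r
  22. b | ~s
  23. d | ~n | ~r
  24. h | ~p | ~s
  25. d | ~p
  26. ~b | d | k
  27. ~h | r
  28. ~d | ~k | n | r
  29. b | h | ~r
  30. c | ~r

k = True, d = False, s = False, n = False, r = True, h = False, b = True, c = True, p = False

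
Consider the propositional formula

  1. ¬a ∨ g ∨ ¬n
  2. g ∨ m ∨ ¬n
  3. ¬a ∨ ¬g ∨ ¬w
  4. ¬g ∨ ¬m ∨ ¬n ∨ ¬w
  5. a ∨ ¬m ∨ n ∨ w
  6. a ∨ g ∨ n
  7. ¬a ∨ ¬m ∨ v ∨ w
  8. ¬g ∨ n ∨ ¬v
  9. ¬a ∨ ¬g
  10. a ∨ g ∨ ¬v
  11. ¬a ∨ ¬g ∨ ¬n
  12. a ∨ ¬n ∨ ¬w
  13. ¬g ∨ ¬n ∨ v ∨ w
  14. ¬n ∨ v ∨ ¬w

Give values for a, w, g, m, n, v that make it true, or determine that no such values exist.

Set a = False.
Set w = False.
Set g = False.
  then (a ∨ g ∨ n) forces n = True.
  then (a ∨ g ∨ ¬v) forces v = False.
  then (g ∨ m ∨ ¬n) forces m = True.
All clauses satisfied.

a = False, w = False, g = False, m = True, n = True, v = False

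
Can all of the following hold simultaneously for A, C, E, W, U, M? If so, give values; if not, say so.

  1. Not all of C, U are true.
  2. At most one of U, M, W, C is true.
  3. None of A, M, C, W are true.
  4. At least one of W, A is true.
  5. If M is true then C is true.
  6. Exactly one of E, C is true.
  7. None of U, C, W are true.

The formula is unsatisfiable.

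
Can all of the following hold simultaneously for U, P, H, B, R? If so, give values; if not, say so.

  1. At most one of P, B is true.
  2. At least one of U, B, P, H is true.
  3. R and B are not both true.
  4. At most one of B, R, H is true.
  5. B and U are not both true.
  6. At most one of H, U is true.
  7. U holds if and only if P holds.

U: False, P: False, H: False, B: True, R: False

  (1) {P, B}: 1 true — at most one ✓
  (2) {U, B, P, H}: 1 true — at least one ✓
  (3) R=F, B=T — not both ✓
  (4) {B, R, H}: 1 true — at most one ✓
  (5) B=T, U=F — not both ✓
  (6) {H, U}: 0 true — at most one ✓
  (7) U=F, P=F — same ✓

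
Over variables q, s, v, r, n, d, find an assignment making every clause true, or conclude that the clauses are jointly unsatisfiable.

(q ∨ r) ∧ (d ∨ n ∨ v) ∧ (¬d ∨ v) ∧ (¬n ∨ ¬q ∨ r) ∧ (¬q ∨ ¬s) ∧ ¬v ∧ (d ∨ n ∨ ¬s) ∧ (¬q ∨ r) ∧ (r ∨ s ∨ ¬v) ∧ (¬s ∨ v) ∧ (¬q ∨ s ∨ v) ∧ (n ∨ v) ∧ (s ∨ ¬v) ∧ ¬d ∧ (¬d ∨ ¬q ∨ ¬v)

Unit clause (¬v) forces v = False.
In (¬s ∨ v) only ¬s is left, so s = False.
In (¬q ∨ s ∨ v) only ¬q is left, so q = False.
In (n ∨ v) only n is left, so n = True.
Unit clause (¬d) forces d = False.
In (q ∨ r) only r is left, so r = True.
All clauses satisfied.

q = False; s = False; v = False; r = True; n = True; d = False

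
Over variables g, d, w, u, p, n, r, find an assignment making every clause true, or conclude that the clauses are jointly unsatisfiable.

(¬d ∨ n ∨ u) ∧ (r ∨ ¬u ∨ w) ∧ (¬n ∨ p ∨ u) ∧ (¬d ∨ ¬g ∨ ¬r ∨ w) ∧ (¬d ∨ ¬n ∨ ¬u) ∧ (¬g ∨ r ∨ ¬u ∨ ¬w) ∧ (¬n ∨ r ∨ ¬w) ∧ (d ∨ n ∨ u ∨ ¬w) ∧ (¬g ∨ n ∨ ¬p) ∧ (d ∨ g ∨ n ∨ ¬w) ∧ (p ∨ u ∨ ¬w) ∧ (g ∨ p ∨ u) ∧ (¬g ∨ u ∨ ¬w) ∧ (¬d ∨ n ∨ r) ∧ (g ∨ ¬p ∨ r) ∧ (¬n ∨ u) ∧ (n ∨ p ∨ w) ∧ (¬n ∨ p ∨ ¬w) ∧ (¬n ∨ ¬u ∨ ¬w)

g: True, d: False, w: True, u: True, p: False, n: False, r: True

Set g = True.
Set d = False.
Set w = True.
  then (¬g ∨ u ∨ ¬w) forces u = True.
  then (¬n ∨ ¬u ∨ ¬w) forces n = False.
  then (¬g ∨ r ∨ ¬u ∨ ¬w) forces r = True.
  then (¬g ∨ n ∨ ¬p) forces p = False.
All clauses satisfied.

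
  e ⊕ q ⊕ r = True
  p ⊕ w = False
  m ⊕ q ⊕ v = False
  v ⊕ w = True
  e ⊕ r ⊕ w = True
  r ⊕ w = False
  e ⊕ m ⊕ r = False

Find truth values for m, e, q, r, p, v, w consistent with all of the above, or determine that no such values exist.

m = True, e = True, q = False, r = False, p = False, v = True, w = False

e ⊕ q ⊕ r = T ⊕ F ⊕ F = True ✓
p ⊕ w = F ⊕ F = False ✓
m ⊕ q ⊕ v = T ⊕ F ⊕ T = False ✓
v ⊕ w = T ⊕ F = True ✓
e ⊕ r ⊕ w = T ⊕ F ⊕ F = True ✓
r ⊕ w = F ⊕ F = False ✓
e ⊕ m ⊕ r = T ⊕ T ⊕ F = False ✓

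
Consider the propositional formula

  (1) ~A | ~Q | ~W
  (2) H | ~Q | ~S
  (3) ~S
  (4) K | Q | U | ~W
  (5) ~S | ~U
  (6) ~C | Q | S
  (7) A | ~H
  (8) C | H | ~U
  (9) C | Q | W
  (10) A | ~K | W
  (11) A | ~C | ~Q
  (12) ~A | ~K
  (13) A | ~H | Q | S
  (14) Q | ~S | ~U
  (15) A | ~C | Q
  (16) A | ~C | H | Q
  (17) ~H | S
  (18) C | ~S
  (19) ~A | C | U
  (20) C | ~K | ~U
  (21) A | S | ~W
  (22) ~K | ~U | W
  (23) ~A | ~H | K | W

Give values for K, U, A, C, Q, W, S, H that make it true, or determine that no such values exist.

Unit clause (~S) forces S = False.
In (~H | S) only ~H is left, so H = False.
Try K = True:
  (~A | ~K) forces A = False.
  (A | ~K | W) forces W = True.
  clause (A | S | ~W) is falsified — backtrack.
So K = False.
Set U = False.
Set A = True.
  then (~A | C | U) forces C = True.
  then (~C | Q | S) forces Q = True.
  then (~A | ~Q | ~W) forces W = False.
All clauses satisfied.

K=F; U=F; A=T; C=T; Q=T; W=F; S=F; H=F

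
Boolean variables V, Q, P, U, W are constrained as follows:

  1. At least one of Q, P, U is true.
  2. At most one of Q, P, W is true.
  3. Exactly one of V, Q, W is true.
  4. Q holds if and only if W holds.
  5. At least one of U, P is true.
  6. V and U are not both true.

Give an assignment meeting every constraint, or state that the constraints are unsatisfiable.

V = True, Q = False, P = True, U = False, W = False

  (1) {Q, P, U}: 1 true — at least one ✓
  (2) {Q, P, W}: 1 true — at most one ✓
  (3) {V, Q, W}: 1 true — exactly one ✓
  (4) Q=F, W=F — same ✓
  (5) {U, P}: 1 true — at least one ✓
  (6) V=T, U=F — not both ✓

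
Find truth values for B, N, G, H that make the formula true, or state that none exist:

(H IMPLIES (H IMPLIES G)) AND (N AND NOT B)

B = False, N = True, G = False, H = False

  H IMPLIES (H IMPLIES G) = True
    H IMPLIES G = True
  N AND NOT B = True
    NOT B = True
Both conjuncts True, so the formula holds.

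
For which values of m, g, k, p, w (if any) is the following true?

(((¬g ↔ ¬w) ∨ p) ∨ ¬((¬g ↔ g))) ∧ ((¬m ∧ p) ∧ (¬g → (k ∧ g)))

m=F; g=T; k=F; p=T; w=T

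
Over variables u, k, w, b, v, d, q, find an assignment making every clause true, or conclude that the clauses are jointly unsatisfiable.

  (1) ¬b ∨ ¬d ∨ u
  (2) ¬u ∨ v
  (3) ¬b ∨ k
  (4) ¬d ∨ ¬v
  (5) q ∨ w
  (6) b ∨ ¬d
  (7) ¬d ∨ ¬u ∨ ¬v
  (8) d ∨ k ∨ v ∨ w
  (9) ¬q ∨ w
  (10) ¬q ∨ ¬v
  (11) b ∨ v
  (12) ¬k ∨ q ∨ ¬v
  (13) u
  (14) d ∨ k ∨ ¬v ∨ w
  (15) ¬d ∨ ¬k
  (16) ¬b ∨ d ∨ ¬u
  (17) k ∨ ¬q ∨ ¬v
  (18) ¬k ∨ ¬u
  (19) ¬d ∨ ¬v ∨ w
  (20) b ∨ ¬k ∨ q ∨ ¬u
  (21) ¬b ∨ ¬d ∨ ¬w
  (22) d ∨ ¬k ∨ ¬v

u=T, k=F, w=T, b=F, v=T, d=F, q=F

Unit clause (u) forces u = True.
In (¬k ∨ ¬u) only ¬k is left, so k = False.
In (¬u ∨ v) only v is left, so v = True.
In (¬b ∨ k) only ¬b is left, so b = False.
In (¬d ∨ ¬v) only ¬d is left, so d = False.
In (¬q ∨ ¬v) only ¬q is left, so q = False.
In (d ∨ k ∨ ¬v ∨ w) only w is left, so w = True.
All clauses satisfied.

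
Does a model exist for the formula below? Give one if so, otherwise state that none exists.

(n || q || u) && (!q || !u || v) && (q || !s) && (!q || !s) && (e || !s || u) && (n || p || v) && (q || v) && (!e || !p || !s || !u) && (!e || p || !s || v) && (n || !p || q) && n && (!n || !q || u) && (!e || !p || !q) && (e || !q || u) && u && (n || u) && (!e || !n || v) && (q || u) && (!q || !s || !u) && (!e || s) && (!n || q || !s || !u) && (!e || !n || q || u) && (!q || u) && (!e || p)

u=T, s=F, p=T, q=F, v=T, n=T, e=F

Unit clause (n) forces n = True.
Unit clause (u) forces u = True.
Try s = True:
  (q || !s) forces q = True.
  clause (!q || !s) is falsified — backtrack.
So s = False.
  then (!e || s) forces e = False.
Set p = True.
Set q = False.
  then (q || v) forces v = True.
All clauses satisfied.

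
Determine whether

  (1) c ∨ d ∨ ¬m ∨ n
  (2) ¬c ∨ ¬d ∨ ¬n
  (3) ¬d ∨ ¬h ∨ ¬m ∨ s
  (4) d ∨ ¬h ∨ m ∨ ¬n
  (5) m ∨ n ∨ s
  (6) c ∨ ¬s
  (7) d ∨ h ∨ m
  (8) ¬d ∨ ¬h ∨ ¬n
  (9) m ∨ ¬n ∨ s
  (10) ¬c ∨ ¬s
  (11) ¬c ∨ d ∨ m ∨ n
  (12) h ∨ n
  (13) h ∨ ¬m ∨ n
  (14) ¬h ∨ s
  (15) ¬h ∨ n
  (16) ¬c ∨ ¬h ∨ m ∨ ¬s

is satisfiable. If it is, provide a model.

c=F; d=F; h=F; n=T; s=F; m=T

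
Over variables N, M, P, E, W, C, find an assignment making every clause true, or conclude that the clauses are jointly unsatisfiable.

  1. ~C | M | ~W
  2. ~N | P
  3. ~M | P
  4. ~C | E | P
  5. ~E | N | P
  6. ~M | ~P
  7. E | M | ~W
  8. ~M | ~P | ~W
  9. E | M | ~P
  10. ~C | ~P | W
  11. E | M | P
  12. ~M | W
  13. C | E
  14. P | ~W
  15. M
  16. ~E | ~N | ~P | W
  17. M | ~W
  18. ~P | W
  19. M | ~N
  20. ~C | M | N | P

Case M = True:
  (~M | P) forces P = True.
  Clause (~M | ~P) is falsified — contradiction.
Case M = False:
  Clause (M) is falsified — contradiction.
Both cases fail, so the formula is unsatisfiable.

No satisfying assignment exists.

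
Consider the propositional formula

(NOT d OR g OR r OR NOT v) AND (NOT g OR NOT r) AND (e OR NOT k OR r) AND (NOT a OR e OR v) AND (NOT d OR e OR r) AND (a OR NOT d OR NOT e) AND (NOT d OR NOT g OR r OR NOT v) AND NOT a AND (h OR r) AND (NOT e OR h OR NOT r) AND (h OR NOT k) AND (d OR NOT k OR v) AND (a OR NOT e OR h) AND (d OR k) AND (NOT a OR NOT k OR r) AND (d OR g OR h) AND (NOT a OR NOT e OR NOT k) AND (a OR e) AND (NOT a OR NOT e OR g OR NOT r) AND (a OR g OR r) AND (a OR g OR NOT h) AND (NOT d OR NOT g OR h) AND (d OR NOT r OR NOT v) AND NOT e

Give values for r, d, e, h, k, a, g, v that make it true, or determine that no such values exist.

Case e = True:
  Clause (NOT e) is falsified — contradiction.
Case e = False:
  (NOT a) forces a = False.
  Clause (a OR e) is falsified — contradiction.
Both cases fail, so the formula is unsatisfiable.

The formula is unsatisfiable.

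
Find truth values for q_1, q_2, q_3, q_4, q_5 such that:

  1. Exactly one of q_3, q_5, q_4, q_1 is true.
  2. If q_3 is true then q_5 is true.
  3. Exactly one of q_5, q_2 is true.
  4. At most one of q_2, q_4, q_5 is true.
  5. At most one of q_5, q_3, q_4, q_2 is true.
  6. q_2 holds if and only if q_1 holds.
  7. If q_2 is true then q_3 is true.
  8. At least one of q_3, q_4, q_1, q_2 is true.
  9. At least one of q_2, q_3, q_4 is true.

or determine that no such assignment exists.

Case q_3 = True:
  (1) with q_3=T forces q_5 = False.
  Constraint (2) is violated (q_3=T, q_5=F) — contradiction.
Case q_3 = False:
  (7) with q_3=F forces q_2 = False.
  (3) with q_2=F forces q_5 = True.
  (1) with q_5=T forces q_4 = False.
  Constraint (9) is violated (q_2=F, q_3=F, q_4=F) — contradiction.
Both cases fail — unsatisfiable.

Unsatisfiable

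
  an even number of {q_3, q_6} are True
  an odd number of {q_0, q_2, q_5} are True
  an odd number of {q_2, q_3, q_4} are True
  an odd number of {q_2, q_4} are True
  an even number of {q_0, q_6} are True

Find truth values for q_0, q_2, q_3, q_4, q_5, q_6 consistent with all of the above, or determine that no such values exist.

q_0 = False, q_2 = True, q_3 = False, q_4 = False, q_5 = False, q_6 = False

{q_3, q_6}: 0 true → even ✓
{q_0, q_2, q_5}: 1 true → odd ✓
{q_2, q_3, q_4}: 1 true → odd ✓
{q_2, q_4}: 1 true → odd ✓
{q_0, q_6}: 0 true → even ✓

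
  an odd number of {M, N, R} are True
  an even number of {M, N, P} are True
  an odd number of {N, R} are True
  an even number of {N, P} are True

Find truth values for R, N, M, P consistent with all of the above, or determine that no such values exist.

R=T; N=F; M=F; P=F

{M, N, R}: 1 true → odd ✓
{M, N, P}: 0 true → even ✓
{N, R}: 1 true → odd ✓
{N, P}: 0 true → even ✓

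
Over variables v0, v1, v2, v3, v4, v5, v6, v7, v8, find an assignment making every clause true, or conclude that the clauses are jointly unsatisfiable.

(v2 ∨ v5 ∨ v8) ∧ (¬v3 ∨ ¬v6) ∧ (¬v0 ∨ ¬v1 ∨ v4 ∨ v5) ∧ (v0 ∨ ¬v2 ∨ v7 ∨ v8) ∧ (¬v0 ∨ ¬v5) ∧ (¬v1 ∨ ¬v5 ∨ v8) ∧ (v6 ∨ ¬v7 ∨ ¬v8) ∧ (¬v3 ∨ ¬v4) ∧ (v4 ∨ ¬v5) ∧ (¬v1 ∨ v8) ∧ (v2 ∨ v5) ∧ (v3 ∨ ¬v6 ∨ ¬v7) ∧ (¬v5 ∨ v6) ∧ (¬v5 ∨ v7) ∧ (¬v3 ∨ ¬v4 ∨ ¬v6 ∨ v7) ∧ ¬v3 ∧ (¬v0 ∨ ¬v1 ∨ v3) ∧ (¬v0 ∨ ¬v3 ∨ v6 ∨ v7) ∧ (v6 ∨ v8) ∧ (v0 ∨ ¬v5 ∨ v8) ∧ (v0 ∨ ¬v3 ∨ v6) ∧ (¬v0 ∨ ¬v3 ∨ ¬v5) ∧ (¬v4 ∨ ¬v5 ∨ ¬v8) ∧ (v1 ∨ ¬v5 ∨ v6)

v0: False, v1: True, v2: True, v3: False, v4: True, v5: False, v6: True, v7: False, v8: True

Unit clause (¬v3) forces v3 = False.
Set v0 = False.
Set v1 = True.
  then (¬v1 ∨ v8) forces v8 = True.
Set v2 = True.
Set v4 = True.
  then (¬v4 ∨ ¬v5 ∨ ¬v8) forces v5 = False.
Set v6 = True.
  then (v3 ∨ ¬v6 ∨ ¬v7) forces v7 = False.
All clauses satisfied.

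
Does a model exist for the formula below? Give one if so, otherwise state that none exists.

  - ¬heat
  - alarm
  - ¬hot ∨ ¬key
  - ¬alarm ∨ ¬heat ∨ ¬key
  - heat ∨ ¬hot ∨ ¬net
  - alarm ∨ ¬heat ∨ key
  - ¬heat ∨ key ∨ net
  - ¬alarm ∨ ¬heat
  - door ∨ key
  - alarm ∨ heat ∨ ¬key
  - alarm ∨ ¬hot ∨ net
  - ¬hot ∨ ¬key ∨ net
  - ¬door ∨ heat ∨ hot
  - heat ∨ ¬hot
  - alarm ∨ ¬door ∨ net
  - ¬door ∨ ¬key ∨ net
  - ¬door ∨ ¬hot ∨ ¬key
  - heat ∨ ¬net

alarm=T; heat=F; door=F; key=T; net=F; hot=F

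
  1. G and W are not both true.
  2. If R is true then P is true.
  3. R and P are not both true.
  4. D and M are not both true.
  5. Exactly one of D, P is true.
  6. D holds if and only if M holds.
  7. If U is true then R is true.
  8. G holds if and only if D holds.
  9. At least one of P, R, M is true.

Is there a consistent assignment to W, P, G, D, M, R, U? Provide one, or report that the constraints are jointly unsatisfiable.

W = True, P = True, G = False, D = False, M = False, R = False, U = False

  (1) G=F, W=T — not both ✓
  (2) R=F ⇒ P: vacuous ✓
  (3) R=F, P=T — not both ✓
  (4) D=F, M=F — not both ✓
  (5) {D, P}: 1 true — exactly one ✓
  (6) D=F, M=F — same ✓
  (7) U=F ⇒ R: vacuous ✓
  (8) G=F, D=F — same ✓
  (9) {P, R, M}: 1 true — at least one ✓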